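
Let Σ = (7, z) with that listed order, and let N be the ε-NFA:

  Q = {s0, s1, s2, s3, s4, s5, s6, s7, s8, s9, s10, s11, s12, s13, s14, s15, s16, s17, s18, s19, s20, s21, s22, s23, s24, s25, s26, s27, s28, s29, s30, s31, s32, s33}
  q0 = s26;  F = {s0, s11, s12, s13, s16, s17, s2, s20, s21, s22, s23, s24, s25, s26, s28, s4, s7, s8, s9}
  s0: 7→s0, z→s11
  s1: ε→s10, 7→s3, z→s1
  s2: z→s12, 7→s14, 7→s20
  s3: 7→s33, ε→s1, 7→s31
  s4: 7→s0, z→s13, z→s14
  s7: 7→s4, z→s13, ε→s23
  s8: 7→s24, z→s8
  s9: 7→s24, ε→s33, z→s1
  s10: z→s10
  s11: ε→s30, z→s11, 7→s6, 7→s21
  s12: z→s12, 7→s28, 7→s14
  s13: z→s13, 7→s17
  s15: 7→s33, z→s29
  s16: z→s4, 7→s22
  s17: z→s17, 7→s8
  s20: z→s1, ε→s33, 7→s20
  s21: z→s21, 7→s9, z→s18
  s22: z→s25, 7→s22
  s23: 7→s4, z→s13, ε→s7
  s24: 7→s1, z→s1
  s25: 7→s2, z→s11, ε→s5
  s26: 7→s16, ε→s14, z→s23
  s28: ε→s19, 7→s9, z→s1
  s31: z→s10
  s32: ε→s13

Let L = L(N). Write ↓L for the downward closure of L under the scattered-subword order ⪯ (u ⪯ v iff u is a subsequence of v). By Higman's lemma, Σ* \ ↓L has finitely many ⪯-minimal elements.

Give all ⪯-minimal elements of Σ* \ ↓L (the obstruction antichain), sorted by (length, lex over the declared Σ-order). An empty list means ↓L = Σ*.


|Q|=34, |F|=19, |δ|=62 (11 ε).
min D↑ (19 st, q0=0, F={16}): 0:7→1,z→2 1:7→3,z→4 2:7→4,z→5 3:7→3,z→6 4:7→7,z→5 5:7→8,z→5 6:7→9,z→10 7:7→7,z→10 8:7→11,z→8 9:7→12,z→13 10:7→14,z→10 11:7→15,z→11 12:7→12,z→16 13:7→17,z→13 14:7→18,z→14 15:7→16,z→16 16:7→16,z→16 17:7→18,z→16 18:7→15,z→16 (ε-aug+det+¬).
'77z77z': run [30, 27, 24, 22, 17, 11, 5] end={s1,s10,s3,s31,s33} — reject; 6/6 deletions ∈↓L.
'zz7777': |S_i|=[30, 27, 19, 15, 8, 6, 5] end={s1,s10,s3,s31,s33} ∉↓L; 6/6 deletions ∈↓L.
'zz777z': |S_i|=[30, 27, 19, 15, 8, 6, 5] end={s1,s10,s3,s31,s33} ∉↓L; 6/6 deletions ∈↓L.
3 minimals (antichain).

Antichain: [77z77z, zz7777, zz777z].


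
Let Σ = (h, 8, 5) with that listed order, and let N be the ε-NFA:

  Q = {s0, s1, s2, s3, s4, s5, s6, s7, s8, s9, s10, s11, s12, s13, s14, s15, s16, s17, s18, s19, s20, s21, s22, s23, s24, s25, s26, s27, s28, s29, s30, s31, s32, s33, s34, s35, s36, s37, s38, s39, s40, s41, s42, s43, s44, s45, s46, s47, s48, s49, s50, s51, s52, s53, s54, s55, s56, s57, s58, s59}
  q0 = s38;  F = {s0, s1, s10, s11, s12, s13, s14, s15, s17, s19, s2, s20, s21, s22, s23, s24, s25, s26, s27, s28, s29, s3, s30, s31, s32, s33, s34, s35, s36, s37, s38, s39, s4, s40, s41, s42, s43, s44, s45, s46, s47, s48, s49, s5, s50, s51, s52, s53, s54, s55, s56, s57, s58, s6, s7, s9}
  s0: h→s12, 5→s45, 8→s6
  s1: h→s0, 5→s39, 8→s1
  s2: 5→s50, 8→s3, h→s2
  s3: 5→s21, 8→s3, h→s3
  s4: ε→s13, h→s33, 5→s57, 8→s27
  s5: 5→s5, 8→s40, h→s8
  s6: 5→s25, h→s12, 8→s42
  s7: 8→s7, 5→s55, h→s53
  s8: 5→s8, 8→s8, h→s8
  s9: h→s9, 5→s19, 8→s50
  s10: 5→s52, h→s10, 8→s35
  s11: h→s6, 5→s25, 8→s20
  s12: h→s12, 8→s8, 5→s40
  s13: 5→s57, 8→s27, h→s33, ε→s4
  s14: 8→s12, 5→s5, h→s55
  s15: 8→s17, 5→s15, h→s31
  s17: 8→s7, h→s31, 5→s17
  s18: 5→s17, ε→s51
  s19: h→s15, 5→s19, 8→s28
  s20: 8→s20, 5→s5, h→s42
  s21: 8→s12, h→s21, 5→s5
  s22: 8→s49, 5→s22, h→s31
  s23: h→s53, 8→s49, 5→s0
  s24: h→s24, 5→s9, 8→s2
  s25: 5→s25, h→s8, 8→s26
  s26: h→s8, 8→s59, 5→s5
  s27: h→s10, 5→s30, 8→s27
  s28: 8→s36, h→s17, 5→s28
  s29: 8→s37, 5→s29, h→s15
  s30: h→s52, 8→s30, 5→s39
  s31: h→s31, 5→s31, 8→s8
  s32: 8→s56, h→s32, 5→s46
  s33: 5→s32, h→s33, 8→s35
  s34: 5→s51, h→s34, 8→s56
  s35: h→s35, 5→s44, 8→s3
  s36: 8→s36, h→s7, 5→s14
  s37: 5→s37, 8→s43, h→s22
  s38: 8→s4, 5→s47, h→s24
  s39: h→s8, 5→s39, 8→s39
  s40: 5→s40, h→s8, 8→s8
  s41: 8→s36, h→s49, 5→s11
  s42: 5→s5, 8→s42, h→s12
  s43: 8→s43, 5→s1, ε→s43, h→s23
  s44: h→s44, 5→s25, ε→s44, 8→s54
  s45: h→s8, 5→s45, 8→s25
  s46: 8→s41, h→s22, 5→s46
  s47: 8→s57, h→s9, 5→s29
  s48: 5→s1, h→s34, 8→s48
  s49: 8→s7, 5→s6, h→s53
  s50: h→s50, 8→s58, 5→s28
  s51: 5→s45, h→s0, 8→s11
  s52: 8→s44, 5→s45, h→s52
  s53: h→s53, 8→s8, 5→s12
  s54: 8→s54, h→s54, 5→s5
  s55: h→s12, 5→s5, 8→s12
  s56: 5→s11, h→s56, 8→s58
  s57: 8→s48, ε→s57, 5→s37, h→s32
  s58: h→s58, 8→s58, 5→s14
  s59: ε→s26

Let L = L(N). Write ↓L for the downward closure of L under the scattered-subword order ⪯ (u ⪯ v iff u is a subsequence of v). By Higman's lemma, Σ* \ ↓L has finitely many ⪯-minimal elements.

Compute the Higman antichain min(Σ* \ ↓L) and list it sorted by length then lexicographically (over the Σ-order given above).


|Q|=60, |F|=56, |δ|=179 (7 ε).
min D↑ (56 st, q0=0, F={43}): 0:h→1,8→2,5→3 1:h→1,8→4,5→5 2:h→6,8→7,5→8 3:h→5,8→8,5→9 4:h→4,8→10,5→11 5:h→5,8→11,5→12 6:h→6,8→13,5→14 7:h→15,8→7,5→16 8:h→14,8→17,5→18 9:h→19,8→18,5→9 10:h→10,8→10,5→20 11:h→11,8→21,5→22 12:h→19,8→22,5→12 13:h→13,8→10,5→23 14:h→14,8→24,5→25 15:h→15,8→13,5→26 16:h→26,8→16,5→27 17:h→28,8→17,5→29 18:h→30,8→31,5→18 19:h→32,8→33,5→19 20:h→20,8→34,5→35 21:h→21,8→21,5→36 22:h→33,8→37,5→22 23:h→23,8→38,5→39 24:h→24,8→21,5→40 25:h→30,8→41,5→25 26:h→26,8→23,5→42 27:h→43,8→27,5→27 28:h→28,8→24,5→44 29:h→45,8→29,5→27 30:h→32,8→46,5→30 31:h→47,8→31,5→29 32:h→32,8→43,5→32 33:h→32,8→48,5→33 34:h→34,8→43,5→49 35:h→43,8→49,5→35 36:h→50,8→34,5→35 37:h→48,8→37,5→36 38:h→38,8→38,5→35 39:h→43,8→51,5→39 40:h→52,8→53,5→39 41:h→46,8→37,5→40 42:h→43,8→39,5→42 43:h→43,8→43,5→43 44:h→45,8→40,5→42 45:h→34,8→52,5→42 46:h→54,8→48,5→52 47:h→54,8→46,5→45 48:h→54,8→48,5→50 49:h→43,8→43,5→49 50:h→34,8→34,5→35 51:h→43,8→51,5→35 52:h→34,8→55,5→39 53:h→55,8→53,5→35 54:h→54,8→43,5→34 55:h→34,8→55,5→35 (ε-aug+det+¬).
'8855h': |S_i|=[58, 51, 38, 23, 8, 1] end={s8} ∉↓L; 5/5 del acc.
'55hh8': N↓-sim [58, 48, 34, 20, 5, 1] end={s8} ∉↓L; 5/5 del acc.
'h88588': run [58, 45, 30, 17, 7, 3, 1] end={s8} — reject; 6/6 deletions ∈↓L.
3 obstructions.

A = [8855h, 55hh8, h88588].


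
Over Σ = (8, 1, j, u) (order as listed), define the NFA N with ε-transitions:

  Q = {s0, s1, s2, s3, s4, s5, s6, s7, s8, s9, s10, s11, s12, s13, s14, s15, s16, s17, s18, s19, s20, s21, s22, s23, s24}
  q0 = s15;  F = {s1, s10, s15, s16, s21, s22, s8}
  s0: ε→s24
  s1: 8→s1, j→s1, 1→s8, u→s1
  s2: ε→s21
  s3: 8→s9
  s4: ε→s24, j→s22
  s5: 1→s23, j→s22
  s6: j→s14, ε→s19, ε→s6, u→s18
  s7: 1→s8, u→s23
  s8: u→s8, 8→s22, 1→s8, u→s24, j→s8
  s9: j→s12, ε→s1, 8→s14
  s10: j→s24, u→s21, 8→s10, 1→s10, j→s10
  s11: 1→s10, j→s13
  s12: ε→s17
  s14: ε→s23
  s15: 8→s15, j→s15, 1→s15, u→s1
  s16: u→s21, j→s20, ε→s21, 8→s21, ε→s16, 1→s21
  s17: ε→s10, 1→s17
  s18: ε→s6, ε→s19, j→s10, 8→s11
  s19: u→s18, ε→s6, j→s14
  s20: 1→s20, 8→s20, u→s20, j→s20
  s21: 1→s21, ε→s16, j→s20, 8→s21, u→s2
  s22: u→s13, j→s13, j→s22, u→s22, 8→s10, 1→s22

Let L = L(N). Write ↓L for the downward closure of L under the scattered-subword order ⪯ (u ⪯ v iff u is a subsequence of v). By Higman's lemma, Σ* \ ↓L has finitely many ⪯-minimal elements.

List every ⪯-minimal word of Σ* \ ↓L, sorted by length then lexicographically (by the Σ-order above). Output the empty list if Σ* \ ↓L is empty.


min(Σ*\↓L) = [u188uj].

|Q|=25, |F|=7, |δ|=68 (15 ε).
min D↑ (7 st, q0=0, F={6}): 0:8→0,1→0,j→0,u→1 1:8→1,1→2,j→1,u→1 2:8→3,1→2,j→2,u→2 3:8→4,1→3,j→3,u→3 4:8→4,1→4,j→4,u→5 5:8→5,1→5,j→6,u→5 6:8→6,1→6,j→6,u→6 (ε-aug+det+¬).
'u188uj': N↓-sim [11, 10, 9, 8, 6, 4, 1] end={s20} rej; 6/6 del acc.
1 obstructions.


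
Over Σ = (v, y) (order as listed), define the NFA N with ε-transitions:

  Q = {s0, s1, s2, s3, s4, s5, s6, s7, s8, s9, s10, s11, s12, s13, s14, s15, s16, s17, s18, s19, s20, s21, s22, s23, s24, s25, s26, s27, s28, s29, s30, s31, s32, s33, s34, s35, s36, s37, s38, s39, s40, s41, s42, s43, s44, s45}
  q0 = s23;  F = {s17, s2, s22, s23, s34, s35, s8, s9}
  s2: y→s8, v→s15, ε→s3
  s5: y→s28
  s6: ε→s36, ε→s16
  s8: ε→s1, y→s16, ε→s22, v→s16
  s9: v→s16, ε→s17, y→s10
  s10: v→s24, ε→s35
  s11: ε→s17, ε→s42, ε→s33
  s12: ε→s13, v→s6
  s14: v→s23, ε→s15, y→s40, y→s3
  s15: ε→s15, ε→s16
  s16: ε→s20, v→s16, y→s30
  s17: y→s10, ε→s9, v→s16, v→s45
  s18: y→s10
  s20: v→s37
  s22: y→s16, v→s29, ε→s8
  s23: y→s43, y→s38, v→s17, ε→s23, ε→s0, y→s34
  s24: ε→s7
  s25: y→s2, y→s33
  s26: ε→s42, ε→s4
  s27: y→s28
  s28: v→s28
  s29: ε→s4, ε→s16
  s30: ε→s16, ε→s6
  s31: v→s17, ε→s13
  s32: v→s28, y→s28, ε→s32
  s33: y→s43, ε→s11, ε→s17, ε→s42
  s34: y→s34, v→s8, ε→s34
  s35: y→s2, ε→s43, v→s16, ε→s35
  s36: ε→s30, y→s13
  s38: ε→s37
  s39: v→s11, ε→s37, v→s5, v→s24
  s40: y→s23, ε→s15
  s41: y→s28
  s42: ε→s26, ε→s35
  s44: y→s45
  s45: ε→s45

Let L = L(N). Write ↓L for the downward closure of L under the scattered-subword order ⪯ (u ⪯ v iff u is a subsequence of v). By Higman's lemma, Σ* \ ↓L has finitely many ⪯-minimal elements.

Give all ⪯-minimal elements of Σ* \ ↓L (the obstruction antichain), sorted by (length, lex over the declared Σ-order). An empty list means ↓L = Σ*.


Antichain: [vv, yvy, vyyyy].

|Q|=46, |F|=8, |δ|=85 (41 ε).
min D↑ (7 st, q0=0, F={3}): 0:v→1,y→2 1:v→3,y→4 2:v→5,y→2 3:v→3,y→3 4:v→3,y→6 5:v→3,y→3 6:v→3,y→5.
'vv': N↓-sim [27, 23, 13] end={s13,s15,s16,s20,s24,s29,s30,s36,s37,s4,s45,s6,…} — reject; 2/2 single-dels accept.
'yvy': N↓-sim [27, 22, 15, 7] end={s13,s16,s20,s30,s36,s37,s6} rej; 3/3 del acc.
'vyyyy': run [27, 23, 20, 15, 12, 7] end={s13,s16,s20,s30,s36,s37,s6} ∉↓L; 5/5 single-dels accept.
3 words, ⪯-incomp.


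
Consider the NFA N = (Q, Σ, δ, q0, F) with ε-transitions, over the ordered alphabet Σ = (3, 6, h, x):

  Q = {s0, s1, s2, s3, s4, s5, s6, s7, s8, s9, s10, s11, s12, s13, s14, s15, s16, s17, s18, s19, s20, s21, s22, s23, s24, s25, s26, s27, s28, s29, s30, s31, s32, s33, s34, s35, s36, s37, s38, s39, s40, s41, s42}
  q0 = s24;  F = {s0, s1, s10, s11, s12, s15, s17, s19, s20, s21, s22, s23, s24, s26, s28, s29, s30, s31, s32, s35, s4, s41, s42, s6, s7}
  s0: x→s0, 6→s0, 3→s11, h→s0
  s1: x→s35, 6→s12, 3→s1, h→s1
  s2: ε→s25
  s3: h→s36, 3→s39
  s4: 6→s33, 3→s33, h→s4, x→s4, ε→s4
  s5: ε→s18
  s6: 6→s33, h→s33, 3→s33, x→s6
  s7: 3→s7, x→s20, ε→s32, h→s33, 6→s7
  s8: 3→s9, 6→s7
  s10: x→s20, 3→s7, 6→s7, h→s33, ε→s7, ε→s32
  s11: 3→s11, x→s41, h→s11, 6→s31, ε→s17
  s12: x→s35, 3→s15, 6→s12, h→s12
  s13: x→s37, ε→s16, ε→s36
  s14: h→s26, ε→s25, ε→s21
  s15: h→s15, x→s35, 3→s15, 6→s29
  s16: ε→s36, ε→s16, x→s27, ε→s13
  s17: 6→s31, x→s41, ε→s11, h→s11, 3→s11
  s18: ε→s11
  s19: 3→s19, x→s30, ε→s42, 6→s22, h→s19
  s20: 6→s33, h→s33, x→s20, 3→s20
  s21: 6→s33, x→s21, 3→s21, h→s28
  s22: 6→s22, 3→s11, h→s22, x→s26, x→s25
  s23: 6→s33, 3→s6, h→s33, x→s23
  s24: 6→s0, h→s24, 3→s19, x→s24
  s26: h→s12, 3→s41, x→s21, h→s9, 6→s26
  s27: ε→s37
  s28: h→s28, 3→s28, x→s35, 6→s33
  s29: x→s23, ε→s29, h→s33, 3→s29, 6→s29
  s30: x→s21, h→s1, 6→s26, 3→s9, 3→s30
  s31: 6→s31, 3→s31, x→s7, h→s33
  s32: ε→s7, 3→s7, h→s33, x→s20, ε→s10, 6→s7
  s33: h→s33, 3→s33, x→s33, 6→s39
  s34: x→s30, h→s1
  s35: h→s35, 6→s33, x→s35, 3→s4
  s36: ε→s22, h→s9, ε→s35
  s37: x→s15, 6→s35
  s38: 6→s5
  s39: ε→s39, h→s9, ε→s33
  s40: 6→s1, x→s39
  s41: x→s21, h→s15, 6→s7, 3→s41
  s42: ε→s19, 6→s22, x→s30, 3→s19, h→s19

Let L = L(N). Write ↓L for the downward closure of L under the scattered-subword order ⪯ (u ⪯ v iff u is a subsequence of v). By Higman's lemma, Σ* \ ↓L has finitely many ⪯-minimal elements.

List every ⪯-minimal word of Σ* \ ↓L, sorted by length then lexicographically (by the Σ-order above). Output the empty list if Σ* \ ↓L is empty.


|Q|=43, |F|=25, |δ|=149 (26 ε).
min D↑ (22 st, q0=0, F={13}): 0:3→1,6→2,h→0,x→0 1:3→1,6→3,h→1,x→4 2:3→5,6→2,h→2,x→2 3:3→5,6→3,h→3,x→6 4:3→4,6→6,h→7,x→8 5:3→5,6→9,h→5,x→10 6:3→10,6→6,h→11,x→8 7:3→7,6→11,h→7,x→12 8:3→8,6→13,h→14,x→8 9:3→9,6→9,h→13,x→15 10:3→10,6→15,h→16,x→8 11:3→16,6→11,h→11,x→12 12:3→17,6→13,h→12,x→12 13:3→13,6→13,h→13,x→13 14:3→14,6→13,h→14,x→12 15:3→15,6→15,h→13,x→18 16:3→16,6→19,h→16,x→12 17:3→13,6→13,h→17,x→17 18:3→18,6→13,h→13,x→18 19:3→19,6→19,h→13,x→20 20:3→21,6→13,h→13,x→20 21:3→13,6→13,h→13,x→21.
'3xx6': |S_i|=[29, 27, 21, 10, 3] end={s33,s39,s9} — reject; 4/4 del acc.
'636h': run [29, 24, 19, 11, 3] end={s33,s39,s9} — reject; 4/4 single-dels accept.
'3xhx33': N↓-sim [29, 27, 21, 12, 7, 5, 3] end={s33,s39,s9} — reject; 6/6 single-dels accept.
3 obstructions.

A = [3xx6, 636h, 3xhx33].


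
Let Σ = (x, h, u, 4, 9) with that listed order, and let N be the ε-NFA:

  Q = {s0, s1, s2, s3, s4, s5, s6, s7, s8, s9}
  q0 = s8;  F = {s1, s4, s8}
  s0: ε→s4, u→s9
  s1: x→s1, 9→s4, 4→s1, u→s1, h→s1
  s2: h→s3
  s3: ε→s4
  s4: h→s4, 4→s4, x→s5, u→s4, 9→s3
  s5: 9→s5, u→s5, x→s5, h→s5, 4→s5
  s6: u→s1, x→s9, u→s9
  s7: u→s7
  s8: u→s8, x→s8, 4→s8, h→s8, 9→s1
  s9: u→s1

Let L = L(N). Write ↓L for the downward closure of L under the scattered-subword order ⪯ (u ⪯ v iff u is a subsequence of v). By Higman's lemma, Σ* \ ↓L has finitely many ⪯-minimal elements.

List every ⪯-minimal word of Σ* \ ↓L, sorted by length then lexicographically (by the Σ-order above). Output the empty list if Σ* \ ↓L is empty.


A = [99x].

|Q|=10, |F|=3, |δ|=29 (2 ε).
min D↑ (4 st, q0=0, F={3}): 0:x→0,h→0,u→0,4→0,9→1 1:x→1,h→1,u→1,4→1,9→2 2:x→3,h→2,u→2,4→2,9→2 3:x→3,h→3,u→3,4→3,9→3 [Hopcroft].
'99x': |S_i|=[5, 4, 3, 1] end={s5} — reject; 3/3 single-dels accept.
1 words, ⪯-incomp.


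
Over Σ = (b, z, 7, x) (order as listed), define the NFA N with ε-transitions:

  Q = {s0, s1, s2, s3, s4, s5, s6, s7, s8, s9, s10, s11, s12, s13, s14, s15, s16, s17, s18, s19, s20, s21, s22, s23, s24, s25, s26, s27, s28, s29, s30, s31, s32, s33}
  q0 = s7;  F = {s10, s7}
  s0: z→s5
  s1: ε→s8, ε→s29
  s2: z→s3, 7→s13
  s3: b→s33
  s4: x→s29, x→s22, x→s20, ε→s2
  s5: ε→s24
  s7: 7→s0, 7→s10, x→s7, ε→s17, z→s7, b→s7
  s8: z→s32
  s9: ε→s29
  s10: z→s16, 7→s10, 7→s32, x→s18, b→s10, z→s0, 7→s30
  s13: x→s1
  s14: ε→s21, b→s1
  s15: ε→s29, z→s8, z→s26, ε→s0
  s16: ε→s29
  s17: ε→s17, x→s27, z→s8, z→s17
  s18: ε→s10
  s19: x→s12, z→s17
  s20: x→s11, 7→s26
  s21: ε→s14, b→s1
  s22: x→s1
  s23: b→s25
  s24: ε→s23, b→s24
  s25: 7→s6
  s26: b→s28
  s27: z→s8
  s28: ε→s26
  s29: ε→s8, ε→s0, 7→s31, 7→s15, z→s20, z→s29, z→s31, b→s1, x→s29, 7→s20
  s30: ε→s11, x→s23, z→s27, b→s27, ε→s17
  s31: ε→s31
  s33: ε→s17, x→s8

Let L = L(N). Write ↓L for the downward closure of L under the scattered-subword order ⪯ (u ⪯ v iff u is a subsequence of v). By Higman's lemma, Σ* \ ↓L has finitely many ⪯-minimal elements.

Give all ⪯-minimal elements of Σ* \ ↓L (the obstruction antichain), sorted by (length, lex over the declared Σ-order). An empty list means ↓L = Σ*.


Antichain: [7z].

|Q|=34, |F|=2, |δ|=71 (21 ε).
min D↑ (3 st, q0=0, F={2}): 0:b→0,z→0,7→1,x→0 1:b→1,z→2,7→1,x→1 2:b→2,z→2,7→2,x→2 [Hopcroft].
'7z': |S_i|=[23, 22, 19] end={s0,s1,s11,s15,s16,s17,s20,s23,s24,s25,s26,s27,…} ∉↓L; 2/2 deletions ∈↓L.
1 words, ⪯-incomp.


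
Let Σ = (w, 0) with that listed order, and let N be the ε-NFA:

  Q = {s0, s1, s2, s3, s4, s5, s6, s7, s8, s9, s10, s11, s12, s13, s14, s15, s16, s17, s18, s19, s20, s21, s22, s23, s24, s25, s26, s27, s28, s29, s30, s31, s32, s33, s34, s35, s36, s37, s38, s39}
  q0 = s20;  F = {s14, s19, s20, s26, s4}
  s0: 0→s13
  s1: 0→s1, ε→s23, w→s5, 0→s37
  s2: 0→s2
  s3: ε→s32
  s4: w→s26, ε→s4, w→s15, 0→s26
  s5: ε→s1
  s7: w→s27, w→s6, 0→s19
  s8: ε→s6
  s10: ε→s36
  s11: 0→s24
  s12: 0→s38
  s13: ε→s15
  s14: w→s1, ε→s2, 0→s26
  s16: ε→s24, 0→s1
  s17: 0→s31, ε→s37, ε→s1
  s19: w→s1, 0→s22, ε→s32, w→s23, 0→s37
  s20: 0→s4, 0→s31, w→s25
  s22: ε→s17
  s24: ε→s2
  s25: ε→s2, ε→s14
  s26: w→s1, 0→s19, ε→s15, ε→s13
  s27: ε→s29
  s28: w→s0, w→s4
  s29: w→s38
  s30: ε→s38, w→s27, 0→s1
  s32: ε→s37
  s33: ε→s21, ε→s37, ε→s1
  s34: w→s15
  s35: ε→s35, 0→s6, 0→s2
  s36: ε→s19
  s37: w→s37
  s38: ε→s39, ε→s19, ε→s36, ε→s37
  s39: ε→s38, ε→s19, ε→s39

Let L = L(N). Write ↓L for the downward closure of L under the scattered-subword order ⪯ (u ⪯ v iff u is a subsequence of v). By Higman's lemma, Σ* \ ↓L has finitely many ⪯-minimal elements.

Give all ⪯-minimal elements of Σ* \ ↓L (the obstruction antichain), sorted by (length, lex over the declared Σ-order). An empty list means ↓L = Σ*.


|Q|=40, |F|=5, |δ|=68 (33 ε).
min D↑ (6 st, q0=0, F={3}): 0:w→1,0→2 1:w→3,0→4 2:w→4,0→4 3:w→3,0→3 4:w→3,0→5 5:w→3,0→3.
'ww': run [17, 15, 4] end={s1,s23,s37,s5} — reject; 2/2 del acc.
'00w': run [17, 14, 13, 4] end={s1,s23,s37,s5} ∉↓L; 3/3 single-dels accept.
'w000': run [17, 15, 13, 10, 8] end={s1,s17,s2,s22,s23,s31,s37,s5} — reject; 4/4 del acc.
'0w00': run [17, 14, 12, 9, 7] end={s1,s17,s22,s23,s31,s37,s5} rej; 4/4 del acc.
'0000': N↓-sim [17, 14, 13, 10, 8] end={s1,s17,s2,s22,s23,s31,s37,s5} ∉↓L; 4/4 single-dels accept.
5 words, ⪯-incomp.

A = [ww, 00w, w000, 0w00, 0000].


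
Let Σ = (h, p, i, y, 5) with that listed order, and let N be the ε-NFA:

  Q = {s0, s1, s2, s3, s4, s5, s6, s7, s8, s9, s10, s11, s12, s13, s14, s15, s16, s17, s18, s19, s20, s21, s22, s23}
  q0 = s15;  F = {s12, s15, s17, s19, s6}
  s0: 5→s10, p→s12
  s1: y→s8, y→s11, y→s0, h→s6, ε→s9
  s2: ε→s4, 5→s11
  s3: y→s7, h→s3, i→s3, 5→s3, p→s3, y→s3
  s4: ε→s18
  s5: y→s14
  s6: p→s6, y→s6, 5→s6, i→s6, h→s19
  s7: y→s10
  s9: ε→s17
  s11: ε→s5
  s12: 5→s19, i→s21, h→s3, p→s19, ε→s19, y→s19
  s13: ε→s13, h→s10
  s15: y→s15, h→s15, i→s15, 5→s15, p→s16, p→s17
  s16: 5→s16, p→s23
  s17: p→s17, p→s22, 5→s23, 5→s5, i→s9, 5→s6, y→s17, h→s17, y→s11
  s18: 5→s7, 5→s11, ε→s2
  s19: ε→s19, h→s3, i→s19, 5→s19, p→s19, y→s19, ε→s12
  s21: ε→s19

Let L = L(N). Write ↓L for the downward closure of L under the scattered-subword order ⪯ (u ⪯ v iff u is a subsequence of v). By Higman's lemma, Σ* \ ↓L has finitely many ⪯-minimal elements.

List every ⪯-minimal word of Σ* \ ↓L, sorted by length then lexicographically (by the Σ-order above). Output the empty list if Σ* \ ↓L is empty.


|Q|=24, |F|=5, |δ|=61 (11 ε).
min D↑ (5 st, q0=0, F={4}): 0:h→0,p→1,i→0,y→0,5→0 1:h→1,p→1,i→1,y→1,5→2 2:h→3,p→2,i→2,y→2,5→2 3:h→4,p→3,i→3,y→3,5→3 4:h→4,p→4,i→4,y→4,5→4 (ε-aug+det+¬).
'p5hh': run [16, 15, 11, 6, 3] end={s10,s3,s7} rej; 4/4 deletions ∈↓L.
1 minimals (antichain).

Antichain: [p5hh].


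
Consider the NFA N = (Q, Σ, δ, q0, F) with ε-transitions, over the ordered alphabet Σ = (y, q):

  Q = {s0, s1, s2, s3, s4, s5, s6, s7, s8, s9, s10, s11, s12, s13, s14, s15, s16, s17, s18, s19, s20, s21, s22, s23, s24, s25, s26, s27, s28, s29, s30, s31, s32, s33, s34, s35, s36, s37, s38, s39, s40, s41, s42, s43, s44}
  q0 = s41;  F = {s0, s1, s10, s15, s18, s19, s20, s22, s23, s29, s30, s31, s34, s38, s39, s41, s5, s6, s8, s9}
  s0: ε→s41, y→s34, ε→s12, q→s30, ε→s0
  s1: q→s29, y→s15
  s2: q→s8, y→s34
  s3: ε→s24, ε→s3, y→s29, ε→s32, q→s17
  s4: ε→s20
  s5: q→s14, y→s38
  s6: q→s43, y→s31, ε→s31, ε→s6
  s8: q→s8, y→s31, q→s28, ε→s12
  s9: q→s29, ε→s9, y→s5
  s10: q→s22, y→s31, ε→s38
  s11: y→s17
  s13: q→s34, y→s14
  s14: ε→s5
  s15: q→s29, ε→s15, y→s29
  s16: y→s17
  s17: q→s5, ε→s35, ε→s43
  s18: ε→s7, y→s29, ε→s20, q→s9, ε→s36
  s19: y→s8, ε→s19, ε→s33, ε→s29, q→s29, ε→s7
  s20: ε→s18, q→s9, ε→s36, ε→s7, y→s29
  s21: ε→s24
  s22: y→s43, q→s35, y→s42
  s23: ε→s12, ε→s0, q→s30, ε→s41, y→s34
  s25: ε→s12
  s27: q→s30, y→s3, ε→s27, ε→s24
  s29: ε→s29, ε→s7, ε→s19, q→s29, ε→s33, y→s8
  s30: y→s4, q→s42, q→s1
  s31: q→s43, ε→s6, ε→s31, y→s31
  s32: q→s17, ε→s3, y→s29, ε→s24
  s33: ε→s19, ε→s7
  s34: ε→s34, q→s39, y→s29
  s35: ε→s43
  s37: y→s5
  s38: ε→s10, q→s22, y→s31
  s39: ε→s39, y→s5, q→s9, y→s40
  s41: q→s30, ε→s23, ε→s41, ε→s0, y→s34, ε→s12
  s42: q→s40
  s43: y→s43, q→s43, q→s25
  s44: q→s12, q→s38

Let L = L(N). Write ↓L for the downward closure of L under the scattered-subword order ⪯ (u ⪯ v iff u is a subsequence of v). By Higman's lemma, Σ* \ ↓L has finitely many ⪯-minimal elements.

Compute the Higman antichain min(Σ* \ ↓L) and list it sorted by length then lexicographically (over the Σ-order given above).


A = [yyyyq, yqyyqy, yqyyqq, qqqyyq].

|Q|=45, |F|=20, |δ|=115 (51 ε).
min D↑ (15 st, q0=0, F={13}): 0:y→1,q→2 1:y→3,q→4 2:y→5,q→6 3:y→7,q→3 4:y→8,q→9 5:y→3,q→9 6:y→10,q→3 7:y→11,q→7 8:y→12,q→8 9:y→8,q→3 10:y→3,q→3 11:y→11,q→13 12:y→11,q→14 13:y→13,q→13 14:y→13,q→13 (ε-aug+det+¬).
'yyyyq': N↓-sim [32, 27, 19, 13, 7, 4] end={s12,s25,s40,s43} rej; 5/5 single-dels accept.
'yqyyqy': |S_i|=[32, 27, 21, 15, 11, 7, 5] end={s12,s25,s40,s42,s43} rej; 6/6 del acc.
'yqyyqq': |S_i|=[32, 27, 21, 15, 11, 7, 5] end={s12,s25,s35,s40,s43} rej; 6/6 deletions ∈↓L.
'qqqyyq': |S_i|=[32, 28, 22, 19, 13, 7, 4] end={s12,s25,s40,s43} — reject; 6/6 single-dels accept.
4 words, ⪯-incomp.


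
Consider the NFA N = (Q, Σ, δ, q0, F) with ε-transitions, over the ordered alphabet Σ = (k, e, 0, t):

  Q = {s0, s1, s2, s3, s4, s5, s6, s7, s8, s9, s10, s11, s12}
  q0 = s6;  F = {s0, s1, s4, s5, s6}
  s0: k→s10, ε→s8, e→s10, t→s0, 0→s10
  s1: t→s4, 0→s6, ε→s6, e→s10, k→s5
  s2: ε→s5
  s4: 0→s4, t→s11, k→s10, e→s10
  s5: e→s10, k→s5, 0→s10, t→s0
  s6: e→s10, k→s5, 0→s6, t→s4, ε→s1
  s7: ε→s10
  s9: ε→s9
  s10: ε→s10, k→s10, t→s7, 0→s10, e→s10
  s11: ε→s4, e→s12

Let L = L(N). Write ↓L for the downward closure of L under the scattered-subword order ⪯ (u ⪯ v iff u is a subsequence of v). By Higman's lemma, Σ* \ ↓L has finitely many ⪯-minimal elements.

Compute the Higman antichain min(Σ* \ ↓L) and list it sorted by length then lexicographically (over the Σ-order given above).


|Q|=13, |F|=5, |δ|=33 (8 ε).
min D↑ (5 st, q0=0, F={2}): 0:k→1,e→2,0→0,t→3 1:k→1,e→2,0→2,t→4 2:k→2,e→2,0→2,t→2 3:k→2,e→2,0→3,t→3 4:k→2,e→2,0→2,t→4 (ε-aug+det+¬).
'e': run [10, 3] end={s10,s12,s7} — reject; 1/1 single-dels accept.
'k0': run [10, 5, 2] end={s10,s7} ∉↓L; 2/2 del acc.
'tk': run [10, 7, 2] end={s10,s7} rej; 2/2 deletions ∈↓L.
3 minimals (antichain).

Antichain: [e, k0, tk].


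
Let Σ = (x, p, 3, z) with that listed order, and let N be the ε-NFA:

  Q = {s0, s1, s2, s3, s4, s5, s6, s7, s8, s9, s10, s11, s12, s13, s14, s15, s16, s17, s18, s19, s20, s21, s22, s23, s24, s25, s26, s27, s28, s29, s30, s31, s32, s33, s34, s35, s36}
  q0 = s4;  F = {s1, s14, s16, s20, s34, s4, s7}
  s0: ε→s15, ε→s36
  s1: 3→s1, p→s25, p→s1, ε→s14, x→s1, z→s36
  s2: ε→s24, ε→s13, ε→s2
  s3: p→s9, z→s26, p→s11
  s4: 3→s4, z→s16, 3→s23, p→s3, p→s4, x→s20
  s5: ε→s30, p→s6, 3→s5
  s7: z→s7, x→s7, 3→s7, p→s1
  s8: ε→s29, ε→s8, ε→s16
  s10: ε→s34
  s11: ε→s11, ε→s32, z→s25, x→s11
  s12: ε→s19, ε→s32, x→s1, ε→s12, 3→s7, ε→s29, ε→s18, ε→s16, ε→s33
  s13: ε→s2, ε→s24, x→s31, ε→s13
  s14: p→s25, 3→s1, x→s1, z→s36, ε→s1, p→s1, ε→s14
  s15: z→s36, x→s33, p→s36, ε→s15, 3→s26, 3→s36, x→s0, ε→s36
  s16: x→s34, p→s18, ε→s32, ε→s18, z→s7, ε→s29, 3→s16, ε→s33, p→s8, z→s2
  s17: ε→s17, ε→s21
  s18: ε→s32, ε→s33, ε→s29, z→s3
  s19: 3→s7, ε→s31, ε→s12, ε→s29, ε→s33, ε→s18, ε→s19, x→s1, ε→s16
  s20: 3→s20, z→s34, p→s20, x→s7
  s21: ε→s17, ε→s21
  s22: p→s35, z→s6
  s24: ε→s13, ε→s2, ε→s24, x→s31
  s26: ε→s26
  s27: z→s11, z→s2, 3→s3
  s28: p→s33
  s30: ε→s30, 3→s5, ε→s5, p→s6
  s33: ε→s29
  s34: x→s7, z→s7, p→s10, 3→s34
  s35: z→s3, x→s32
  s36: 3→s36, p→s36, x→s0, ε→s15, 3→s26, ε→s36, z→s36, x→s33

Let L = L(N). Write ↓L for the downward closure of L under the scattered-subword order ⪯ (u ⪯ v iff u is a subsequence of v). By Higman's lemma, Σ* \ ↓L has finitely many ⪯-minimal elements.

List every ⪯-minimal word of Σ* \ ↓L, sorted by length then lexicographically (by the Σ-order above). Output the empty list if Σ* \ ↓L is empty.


min(Σ*\↓L) = [xxpz, zzpz].

|Q|=37, |F|=7, |δ|=124 (54 ε).
min D↑ (7 st, q0=0, F={6}): 0:x→1,p→0,3→0,z→2 1:x→3,p→1,3→1,z→4 2:x→4,p→2,3→2,z→3 3:x→3,p→5,3→3,z→3 4:x→3,p→4,3→4,z→3 5:x→5,p→5,3→5,z→6 6:x→6,p→6,3→6,z→6 [Hopcroft].
'xxpz': |S_i|=[26, 16, 12, 9, 6] end={s0,s15,s26,s29,s33,s36} — reject; 4/4 deletions ∈↓L.
'zzpz': run [26, 23, 18, 12, 7] end={s0,s15,s25,s26,s29,s33,s36} — reject; 4/4 deletions ∈↓L.
2 obstructions.


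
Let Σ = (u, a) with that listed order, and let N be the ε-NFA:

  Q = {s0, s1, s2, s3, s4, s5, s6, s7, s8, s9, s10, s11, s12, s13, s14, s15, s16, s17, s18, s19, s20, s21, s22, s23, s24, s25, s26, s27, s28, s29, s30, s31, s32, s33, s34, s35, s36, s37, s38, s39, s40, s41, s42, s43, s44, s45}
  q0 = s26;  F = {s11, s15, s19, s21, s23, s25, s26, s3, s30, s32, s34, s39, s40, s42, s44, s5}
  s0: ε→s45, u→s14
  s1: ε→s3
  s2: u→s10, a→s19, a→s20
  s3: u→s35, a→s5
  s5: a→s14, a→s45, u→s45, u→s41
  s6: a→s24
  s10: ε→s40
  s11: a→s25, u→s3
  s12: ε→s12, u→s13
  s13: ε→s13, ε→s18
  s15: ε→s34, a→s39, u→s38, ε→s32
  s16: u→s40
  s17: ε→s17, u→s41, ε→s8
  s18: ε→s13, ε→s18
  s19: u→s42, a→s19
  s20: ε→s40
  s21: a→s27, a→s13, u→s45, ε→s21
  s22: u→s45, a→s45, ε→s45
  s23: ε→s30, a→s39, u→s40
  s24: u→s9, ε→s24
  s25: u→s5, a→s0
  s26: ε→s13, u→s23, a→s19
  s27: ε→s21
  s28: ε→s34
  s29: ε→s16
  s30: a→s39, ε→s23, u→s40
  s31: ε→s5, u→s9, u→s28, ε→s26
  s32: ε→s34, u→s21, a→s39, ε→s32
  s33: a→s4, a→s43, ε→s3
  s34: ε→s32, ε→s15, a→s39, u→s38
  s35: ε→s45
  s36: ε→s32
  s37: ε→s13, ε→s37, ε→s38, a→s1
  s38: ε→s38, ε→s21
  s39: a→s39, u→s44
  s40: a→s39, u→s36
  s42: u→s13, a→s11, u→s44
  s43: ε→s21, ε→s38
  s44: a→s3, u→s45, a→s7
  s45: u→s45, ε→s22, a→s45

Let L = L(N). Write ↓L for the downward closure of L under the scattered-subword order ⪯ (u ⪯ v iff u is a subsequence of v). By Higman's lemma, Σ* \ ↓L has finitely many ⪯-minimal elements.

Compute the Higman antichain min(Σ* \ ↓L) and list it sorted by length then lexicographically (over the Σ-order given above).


A = [uauu, auuu, uuuuu, auaaa].

|Q|=46, |F|=16, |δ|=94 (39 ε).
min D↑ (14 st, q0=0, F={10}): 0:u→1,a→2 1:u→3,a→4 2:u→5,a→2 3:u→6,a→4 4:u→7,a→4 5:u→7,a→8 6:u→9,a→4 7:u→10,a→11 8:u→11,a→12 9:u→10,a→9 10:u→10,a→10 11:u→10,a→13 12:u→13,a→10 13:u→10,a→10.
'uauu': |S_i|=[28, 26, 17, 9, 4] end={s22,s35,s41,s45} — reject; 4/4 del acc.
'auuu': run [28, 19, 15, 11, 4] end={s22,s35,s41,s45} rej; 4/4 single-dels accept.
'uuuuu': |S_i|=[28, 26, 20, 19, 14, 4] end={s22,s35,s41,s45} rej; 5/5 deletions ∈↓L.
'auaaa': |S_i|=[28, 19, 15, 11, 7, 4] end={s0,s14,s22,s45} ∉↓L; 5/5 deletions ∈↓L.
4 words, ⪯-incomp.


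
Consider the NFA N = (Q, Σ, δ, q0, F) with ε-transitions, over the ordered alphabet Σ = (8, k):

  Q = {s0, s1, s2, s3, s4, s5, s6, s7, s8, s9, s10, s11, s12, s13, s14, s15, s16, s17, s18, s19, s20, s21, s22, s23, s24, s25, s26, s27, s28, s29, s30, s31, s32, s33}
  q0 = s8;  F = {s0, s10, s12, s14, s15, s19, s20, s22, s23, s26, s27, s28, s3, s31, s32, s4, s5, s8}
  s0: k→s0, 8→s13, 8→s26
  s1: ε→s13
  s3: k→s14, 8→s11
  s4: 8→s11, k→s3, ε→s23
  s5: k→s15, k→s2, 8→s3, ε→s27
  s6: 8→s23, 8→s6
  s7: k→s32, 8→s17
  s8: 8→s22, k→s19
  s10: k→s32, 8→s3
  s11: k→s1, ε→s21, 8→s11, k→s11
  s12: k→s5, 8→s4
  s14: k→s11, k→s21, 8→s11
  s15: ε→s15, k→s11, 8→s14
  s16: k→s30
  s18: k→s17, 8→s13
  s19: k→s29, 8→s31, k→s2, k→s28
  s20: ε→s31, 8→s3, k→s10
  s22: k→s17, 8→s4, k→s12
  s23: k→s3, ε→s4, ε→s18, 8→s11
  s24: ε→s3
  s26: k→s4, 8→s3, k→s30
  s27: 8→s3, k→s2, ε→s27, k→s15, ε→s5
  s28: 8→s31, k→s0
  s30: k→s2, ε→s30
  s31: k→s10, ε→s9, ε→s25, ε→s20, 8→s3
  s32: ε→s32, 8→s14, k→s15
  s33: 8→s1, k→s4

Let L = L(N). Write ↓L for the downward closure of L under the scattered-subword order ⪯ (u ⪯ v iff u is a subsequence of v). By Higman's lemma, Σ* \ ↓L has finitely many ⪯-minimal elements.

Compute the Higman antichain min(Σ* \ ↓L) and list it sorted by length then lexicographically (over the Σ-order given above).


|Q|=34, |F|=18, |δ|=73 (16 ε).
min D↑ (16 st, q0=0, F={7}): 0:8→1,k→2 1:8→3,k→4 2:8→5,k→6 3:8→7,k→8 4:8→3,k→9 5:8→8,k→10 6:8→5,k→11 7:8→7,k→7 8:8→7,k→12 9:8→8,k→13 10:8→8,k→14 11:8→15,k→11 12:8→7,k→7 13:8→12,k→7 14:8→12,k→13 15:8→8,k→3 (ε-aug+det+¬).
'888': |S_i|=[29, 24, 10, 4] end={s1,s11,s13,s21} — reject; 3/3 single-dels accept.
'88kkk': run [29, 24, 10, 7, 5, 4] end={s1,s11,s13,s21} — reject; 5/5 single-dels accept.
'8kkkk': |S_i|=[29, 24, 18, 12, 7, 4] end={s1,s11,s13,s21} ∉↓L; 5/5 single-dels accept.
'k88kk': run [29, 27, 20, 6, 5, 4] end={s1,s11,s13,s21} ∉↓L; 5/5 single-dels accept.
'k8kk8k': run [29, 27, 20, 15, 10, 5, 4] end={s1,s11,s13,s21} rej; 6/6 single-dels accept.
'kkk8k8': run [29, 27, 25, 17, 13, 12, 4] end={s1,s11,s13,s21} rej; 6/6 single-dels accept.
6 words, ⪯-incomp.

A = [888, 88kkk, 8kkkk, k88kk, k8kk8k, kkk8k8].


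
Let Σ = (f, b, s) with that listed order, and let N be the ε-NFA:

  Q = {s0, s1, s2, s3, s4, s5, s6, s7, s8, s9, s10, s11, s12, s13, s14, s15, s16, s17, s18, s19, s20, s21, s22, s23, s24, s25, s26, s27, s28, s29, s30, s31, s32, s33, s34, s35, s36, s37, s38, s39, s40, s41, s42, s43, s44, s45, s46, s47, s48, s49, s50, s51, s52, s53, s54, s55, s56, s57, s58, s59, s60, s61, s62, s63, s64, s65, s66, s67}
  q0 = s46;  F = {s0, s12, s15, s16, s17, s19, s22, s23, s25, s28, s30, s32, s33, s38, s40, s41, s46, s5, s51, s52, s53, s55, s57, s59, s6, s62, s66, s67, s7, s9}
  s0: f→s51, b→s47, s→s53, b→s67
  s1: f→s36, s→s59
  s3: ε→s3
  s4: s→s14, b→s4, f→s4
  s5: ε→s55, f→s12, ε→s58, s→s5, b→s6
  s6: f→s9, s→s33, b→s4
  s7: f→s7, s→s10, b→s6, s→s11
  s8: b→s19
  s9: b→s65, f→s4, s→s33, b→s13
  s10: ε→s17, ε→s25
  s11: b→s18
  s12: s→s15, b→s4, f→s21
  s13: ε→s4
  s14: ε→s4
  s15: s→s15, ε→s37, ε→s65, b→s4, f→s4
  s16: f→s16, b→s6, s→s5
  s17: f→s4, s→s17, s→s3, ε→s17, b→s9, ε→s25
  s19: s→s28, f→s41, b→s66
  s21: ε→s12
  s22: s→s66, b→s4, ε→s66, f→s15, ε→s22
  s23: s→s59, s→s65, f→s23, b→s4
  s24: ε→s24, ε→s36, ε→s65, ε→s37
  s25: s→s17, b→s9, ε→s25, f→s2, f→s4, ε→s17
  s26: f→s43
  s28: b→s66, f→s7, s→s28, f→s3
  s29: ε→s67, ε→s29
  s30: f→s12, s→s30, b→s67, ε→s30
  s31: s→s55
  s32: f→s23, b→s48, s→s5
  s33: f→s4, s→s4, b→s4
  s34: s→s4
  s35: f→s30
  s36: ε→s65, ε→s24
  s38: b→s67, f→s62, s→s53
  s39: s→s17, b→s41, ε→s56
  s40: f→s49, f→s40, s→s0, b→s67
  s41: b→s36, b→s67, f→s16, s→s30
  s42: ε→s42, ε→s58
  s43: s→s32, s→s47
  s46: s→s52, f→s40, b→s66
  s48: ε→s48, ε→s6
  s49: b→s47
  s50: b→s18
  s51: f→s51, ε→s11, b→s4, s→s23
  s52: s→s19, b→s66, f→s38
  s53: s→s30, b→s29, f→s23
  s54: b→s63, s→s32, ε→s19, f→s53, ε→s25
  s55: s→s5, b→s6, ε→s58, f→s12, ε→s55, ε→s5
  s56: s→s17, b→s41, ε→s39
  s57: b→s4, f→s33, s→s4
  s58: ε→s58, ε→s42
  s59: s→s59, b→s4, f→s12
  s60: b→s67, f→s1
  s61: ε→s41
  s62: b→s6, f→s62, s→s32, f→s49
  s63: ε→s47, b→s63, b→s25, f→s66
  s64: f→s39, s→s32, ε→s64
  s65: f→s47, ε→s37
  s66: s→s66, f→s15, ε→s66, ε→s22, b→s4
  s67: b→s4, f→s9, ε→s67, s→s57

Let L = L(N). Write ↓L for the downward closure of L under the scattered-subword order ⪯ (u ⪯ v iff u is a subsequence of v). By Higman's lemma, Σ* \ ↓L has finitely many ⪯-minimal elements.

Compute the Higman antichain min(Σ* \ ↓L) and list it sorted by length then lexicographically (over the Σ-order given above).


|Q|=68, |F|=30, |δ|=176 (46 ε).
min D↑ (28 st, q0=0, F={7}): 0:f→1,b→2,s→3 1:f→1,b→4,s→5 2:f→6,b→7,s→2 3:f→8,b→2,s→9 4:f→10,b→7,s→11 5:f→12,b→4,s→13 6:f→7,b→7,s→6 7:f→7,b→7,s→7 8:f→14,b→4,s→13 9:f→15,b→2,s→16 10:f→7,b→7,s→17 11:f→17,b→7,s→7 12:f→12,b→7,s→18 13:f→18,b→4,s→19 14:f→14,b→20,s→21 15:f→22,b→4,s→19 16:f→23,b→2,s→16 17:f→7,b→7,s→7 18:f→18,b→7,s→24 19:f→25,b→4,s→19 20:f→10,b→7,s→17 21:f→18,b→20,s→26 22:f→22,b→20,s→26 23:f→23,b→20,s→27 24:f→25,b→7,s→24 25:f→25,b→7,s→6 26:f→25,b→20,s→26 27:f→7,b→10,s→27 [Hopcroft].
'bb': |S_i|=[49, 19, 6] end={s13,s14,s37,s4,s47,s65} ∉↓L; 2/2 single-dels accept.
'bff': |S_i|=[49, 19, 9, 3] end={s14,s4,s47} — reject; 3/3 deletions ∈↓L.
'fbss': |S_i|=[49, 43, 16, 4, 2] end={s14,s4} rej; 4/4 del acc.
'fsfb': run [49, 43, 34, 17, 7] end={s13,s14,s18,s37,s4,s47,s65} — reject; 4/4 single-dels accept.
'sffbsf': |S_i|=[49, 47, 41, 32, 11, 3, 2] end={s14,s4} ∉↓L; 6/6 single-dels accept.
'sssfsf': run [49, 47, 41, 31, 20, 16, 4] end={s14,s2,s4,s47} rej; 6/6 single-dels accept.
6 minimals (antichain).

Antichain: [bb, bff, fbss, fsfb, sffbsf, sssfsf].


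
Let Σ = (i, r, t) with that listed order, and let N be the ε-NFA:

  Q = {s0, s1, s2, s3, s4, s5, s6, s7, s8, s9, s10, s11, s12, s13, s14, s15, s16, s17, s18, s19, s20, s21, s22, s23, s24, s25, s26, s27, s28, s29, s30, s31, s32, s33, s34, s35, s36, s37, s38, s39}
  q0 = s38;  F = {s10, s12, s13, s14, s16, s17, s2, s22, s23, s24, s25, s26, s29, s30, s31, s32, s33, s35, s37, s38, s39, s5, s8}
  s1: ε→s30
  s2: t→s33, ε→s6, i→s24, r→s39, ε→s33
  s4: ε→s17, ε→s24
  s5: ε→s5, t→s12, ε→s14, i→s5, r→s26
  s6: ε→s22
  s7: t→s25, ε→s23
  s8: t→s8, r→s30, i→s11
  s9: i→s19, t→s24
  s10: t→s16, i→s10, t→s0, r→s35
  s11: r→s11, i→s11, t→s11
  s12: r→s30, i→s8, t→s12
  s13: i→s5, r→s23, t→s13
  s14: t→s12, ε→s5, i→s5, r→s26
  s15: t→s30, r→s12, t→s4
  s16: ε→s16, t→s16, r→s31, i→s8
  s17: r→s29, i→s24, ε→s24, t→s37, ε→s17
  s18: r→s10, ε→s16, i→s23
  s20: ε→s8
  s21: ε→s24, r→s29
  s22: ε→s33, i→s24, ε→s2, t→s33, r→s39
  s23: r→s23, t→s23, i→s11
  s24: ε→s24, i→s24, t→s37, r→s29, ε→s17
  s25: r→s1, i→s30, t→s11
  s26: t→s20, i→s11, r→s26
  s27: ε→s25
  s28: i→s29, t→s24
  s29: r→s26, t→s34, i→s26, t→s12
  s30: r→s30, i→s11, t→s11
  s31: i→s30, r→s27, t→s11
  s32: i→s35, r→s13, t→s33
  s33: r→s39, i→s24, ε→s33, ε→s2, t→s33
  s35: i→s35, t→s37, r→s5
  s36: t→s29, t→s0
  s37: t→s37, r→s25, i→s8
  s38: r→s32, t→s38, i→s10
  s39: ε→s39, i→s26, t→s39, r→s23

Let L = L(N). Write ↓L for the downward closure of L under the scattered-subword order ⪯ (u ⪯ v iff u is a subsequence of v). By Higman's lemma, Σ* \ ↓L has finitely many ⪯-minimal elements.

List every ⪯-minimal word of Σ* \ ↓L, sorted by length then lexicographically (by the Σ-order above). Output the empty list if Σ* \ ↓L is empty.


Antichain: [itii, itrt, rrri, rtrii].

|Q|=40, |F|=23, |δ|=111 (24 ε).
min D↑ (20 st, q0=0, F={17}): 0:i→1,r→2,t→0 1:i→1,r→3,t→4 2:i→3,r→5,t→6 3:i→3,r→7,t→8 4:i→9,r→10,t→4 5:i→7,r→11,t→5 6:i→12,r→13,t→6 7:i→7,r→14,t→15 8:i→9,r→16,t→8 9:i→17,r→18,t→9 10:i→18,r→16,t→17 11:i→17,r→11,t→11 12:i→12,r→19,t→8 13:i→14,r→11,t→13 14:i→17,r→14,t→9 15:i→9,r→18,t→15 16:i→18,r→18,t→17 17:i→17,r→17,t→17 18:i→17,r→18,t→17 19:i→14,r→14,t→15 (ε-aug+det+¬).
'itii': |S_i|=[30, 21, 13, 3, 1] end={s11} ∉↓L; 4/4 del acc.
'itrt': N↓-sim [30, 21, 13, 6, 1] end={s11} rej; 4/4 deletions ∈↓L.
'rrri': N↓-sim [30, 26, 16, 7, 1] end={s11} — reject; 4/4 single-dels accept.
'rtrii': |S_i|=[30, 26, 22, 12, 5, 1] end={s11} — reject; 5/5 deletions ∈↓L.
4 obstructions.


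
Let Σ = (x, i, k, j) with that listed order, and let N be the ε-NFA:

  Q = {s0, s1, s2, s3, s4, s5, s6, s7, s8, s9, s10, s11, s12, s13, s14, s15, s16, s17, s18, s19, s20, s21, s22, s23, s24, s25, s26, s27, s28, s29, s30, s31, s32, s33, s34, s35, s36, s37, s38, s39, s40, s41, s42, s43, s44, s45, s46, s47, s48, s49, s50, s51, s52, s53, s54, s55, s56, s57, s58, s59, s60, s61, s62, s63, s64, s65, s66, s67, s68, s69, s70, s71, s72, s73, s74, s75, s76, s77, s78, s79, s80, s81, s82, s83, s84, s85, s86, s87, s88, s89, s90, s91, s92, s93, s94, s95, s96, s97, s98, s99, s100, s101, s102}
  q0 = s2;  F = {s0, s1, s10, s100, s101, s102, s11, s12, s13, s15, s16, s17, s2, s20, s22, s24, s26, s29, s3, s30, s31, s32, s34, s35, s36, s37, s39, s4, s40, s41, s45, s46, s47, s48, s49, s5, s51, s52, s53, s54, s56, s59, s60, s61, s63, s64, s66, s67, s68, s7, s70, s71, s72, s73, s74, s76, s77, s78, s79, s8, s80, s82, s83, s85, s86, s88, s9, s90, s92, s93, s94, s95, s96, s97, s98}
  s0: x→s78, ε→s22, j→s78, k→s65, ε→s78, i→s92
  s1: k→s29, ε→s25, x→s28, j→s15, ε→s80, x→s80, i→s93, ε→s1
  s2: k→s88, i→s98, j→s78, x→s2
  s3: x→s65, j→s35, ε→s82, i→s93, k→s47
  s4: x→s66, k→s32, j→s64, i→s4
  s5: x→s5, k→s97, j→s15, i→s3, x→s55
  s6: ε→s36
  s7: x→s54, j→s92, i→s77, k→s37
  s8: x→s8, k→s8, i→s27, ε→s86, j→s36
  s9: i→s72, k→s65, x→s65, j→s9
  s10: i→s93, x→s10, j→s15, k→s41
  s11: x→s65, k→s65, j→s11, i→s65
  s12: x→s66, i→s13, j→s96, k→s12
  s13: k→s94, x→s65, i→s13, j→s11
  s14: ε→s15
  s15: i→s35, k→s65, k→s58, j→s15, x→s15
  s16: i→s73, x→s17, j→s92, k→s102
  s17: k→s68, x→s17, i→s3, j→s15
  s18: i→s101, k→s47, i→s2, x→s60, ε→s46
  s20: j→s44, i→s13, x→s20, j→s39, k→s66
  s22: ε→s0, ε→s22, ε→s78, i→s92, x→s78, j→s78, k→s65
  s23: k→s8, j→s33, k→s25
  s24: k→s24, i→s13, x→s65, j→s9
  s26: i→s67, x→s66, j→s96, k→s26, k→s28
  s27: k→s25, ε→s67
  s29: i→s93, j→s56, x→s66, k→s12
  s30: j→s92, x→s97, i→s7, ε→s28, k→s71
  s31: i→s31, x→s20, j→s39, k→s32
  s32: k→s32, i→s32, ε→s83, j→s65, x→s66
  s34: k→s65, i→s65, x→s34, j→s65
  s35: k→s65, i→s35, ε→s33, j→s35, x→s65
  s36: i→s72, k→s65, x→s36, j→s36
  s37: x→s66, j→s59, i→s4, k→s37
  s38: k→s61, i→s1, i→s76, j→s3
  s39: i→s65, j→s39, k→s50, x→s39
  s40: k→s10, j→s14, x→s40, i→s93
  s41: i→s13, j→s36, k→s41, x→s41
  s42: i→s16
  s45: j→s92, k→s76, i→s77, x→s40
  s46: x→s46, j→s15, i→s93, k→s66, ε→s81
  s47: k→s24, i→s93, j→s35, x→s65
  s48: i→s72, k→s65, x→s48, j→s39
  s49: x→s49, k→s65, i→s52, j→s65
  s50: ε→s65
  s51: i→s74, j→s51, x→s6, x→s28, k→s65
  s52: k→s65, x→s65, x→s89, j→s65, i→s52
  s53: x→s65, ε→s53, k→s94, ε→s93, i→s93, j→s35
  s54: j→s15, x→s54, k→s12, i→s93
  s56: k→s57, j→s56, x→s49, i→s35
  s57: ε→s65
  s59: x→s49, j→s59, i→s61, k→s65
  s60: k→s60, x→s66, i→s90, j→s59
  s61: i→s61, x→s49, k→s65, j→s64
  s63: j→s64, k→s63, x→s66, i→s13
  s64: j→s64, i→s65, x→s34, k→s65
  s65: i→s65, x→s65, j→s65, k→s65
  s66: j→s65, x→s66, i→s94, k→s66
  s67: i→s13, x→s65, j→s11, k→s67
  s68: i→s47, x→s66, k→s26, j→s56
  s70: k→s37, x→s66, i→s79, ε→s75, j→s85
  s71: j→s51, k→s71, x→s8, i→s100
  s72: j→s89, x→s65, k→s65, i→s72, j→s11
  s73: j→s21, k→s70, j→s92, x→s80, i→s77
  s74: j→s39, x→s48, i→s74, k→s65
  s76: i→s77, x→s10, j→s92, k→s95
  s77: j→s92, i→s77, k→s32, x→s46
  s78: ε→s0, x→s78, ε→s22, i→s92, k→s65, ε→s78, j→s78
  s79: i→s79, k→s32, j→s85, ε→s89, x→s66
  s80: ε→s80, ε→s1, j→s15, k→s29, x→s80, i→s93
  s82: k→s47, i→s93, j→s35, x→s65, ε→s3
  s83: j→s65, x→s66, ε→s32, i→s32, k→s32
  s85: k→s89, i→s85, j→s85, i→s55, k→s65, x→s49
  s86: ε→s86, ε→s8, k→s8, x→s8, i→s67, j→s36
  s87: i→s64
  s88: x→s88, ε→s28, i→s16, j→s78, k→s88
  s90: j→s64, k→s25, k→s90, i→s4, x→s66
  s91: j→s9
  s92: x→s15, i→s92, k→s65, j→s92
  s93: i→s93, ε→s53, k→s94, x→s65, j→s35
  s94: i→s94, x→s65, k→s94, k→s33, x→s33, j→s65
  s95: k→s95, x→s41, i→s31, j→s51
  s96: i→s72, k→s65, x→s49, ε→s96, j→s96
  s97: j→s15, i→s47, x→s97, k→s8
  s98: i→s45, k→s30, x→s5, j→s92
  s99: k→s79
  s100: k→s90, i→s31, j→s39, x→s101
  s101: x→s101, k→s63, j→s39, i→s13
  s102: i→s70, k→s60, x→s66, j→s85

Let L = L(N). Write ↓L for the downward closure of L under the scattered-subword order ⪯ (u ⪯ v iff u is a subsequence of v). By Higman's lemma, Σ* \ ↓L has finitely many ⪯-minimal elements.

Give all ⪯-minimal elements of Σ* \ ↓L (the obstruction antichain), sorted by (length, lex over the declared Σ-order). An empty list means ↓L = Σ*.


|Q|=103, |F|=75, |δ|=370 (36 ε).
min D↑ (69 st, q0=0, F={9}): 0:x→0,i→1,k→2,j→3 1:x→4,i→5,k→6,j→7 2:x→2,i→8,k→2,j→3 3:x→3,i→7,k→9,j→3 4:x→4,i→10,k→11,j→12 5:x→13,i→14,k→15,j→7 6:x→11,i→16,k→17,j→7 7:x→12,i→7,k→9,j→7 8:x→18,i→19,k→20,j→7 9:x→9,i→9,k→9,j→9 10:x→9,i→21,k→22,j→23 11:x→11,i→22,k→24,j→12 12:x→12,i→23,k→9,j→12 13:x→13,i→21,k→25,j→12 14:x→26,i→14,k→27,j→7 15:x→25,i→14,k→28,j→7 16:x→29,i→14,k→30,j→7 17:x→24,i→31,k→17,j→32 18:x→18,i→10,k→33,j→12 19:x→34,i→14,k→35,j→7 20:x→36,i→35,k→37,j→38 21:x→9,i→21,k→39,j→23 22:x→9,i→21,k→40,j→23 23:x→9,i→23,k→9,j→23 24:x→24,i→41,k→24,j→42 25:x→25,i→21,k→43,j→12 26:x→26,i→21,k→36,j→12 27:x→36,i→27,k→27,j→9 28:x→43,i→44,k→28,j→32 29:x→29,i→21,k→45,j→12 30:x→36,i→46,k→30,j→47 31:x→48,i→44,k→49,j→50 32:x→42,i→51,k→9,j→32 33:x→36,i→22,k→52,j→53 34:x→34,i→21,k→54,j→12 35:x→36,i→55,k→30,j→38 36:x→36,i→39,k→36,j→9 37:x→36,i→49,k→37,j→47 38:x→56,i→38,k→9,j→38 39:x→9,i→39,k→39,j→9 40:x→9,i→57,k→40,j→58 41:x→9,i→57,k→41,j→59 42:x→42,i→60,k→9,j→42 43:x→43,i→57,k→43,j→42 44:x→61,i→44,k→27,j→50 45:x→36,i→57,k→45,j→62 46:x→36,i→46,k→27,j→63 47:x→56,i→64,k→9,j→47 48:x→48,i→57,k→65,j→50 49:x→36,i→46,k→49,j→63 50:x→50,i→9,k→9,j→50 51:x→66,i→51,k→9,j→50 52:x→36,i→41,k→52,j→62 53:x→56,i→23,k→9,j→53 54:x→36,i→21,k→45,j→53 55:x→36,i→55,k→27,j→38 56:x→56,i→67,k→9,j→9 57:x→9,i→57,k→39,j→59 58:x→9,i→60,k→9,j→58 59:x→9,i→9,k→9,j→59 60:x→9,i→60,k→9,j→59 61:x→61,i→57,k→36,j→50 62:x→56,i→60,k→9,j→62 63:x→68,i→9,k→9,j→63 64:x→56,i→64,k→9,j→63 65:x→36,i→57,k→65,j→63 66:x→66,i→60,k→9,j→50 67:x→9,i→67,k→9,j→9 68:x→68,i→9,k→9,j→9.
'jk': |S_i|=[91, 35, 5] end={s50,s57,s58,s65,s89} ∉↓L; 2/2 single-dels accept.
'ixix': N↓-sim [91, 86, 57, 19, 3] end={s33,s65,s89} ∉↓L; 4/4 single-dels accept.
'iiikj': |S_i|=[91, 86, 73, 35, 9, 1] end={s65} rej; 5/5 del acc.
'kikxj': run [91, 85, 69, 45, 8, 1] end={s65} rej; 5/5 del acc.
'ikkiji': run [91, 86, 73, 49, 30, 8, 1] end={s65} ∉↓L; 6/6 del acc.
5 minimals (antichain).

A = [jk, ixix, iiikj, kikxj, ikkiji].
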